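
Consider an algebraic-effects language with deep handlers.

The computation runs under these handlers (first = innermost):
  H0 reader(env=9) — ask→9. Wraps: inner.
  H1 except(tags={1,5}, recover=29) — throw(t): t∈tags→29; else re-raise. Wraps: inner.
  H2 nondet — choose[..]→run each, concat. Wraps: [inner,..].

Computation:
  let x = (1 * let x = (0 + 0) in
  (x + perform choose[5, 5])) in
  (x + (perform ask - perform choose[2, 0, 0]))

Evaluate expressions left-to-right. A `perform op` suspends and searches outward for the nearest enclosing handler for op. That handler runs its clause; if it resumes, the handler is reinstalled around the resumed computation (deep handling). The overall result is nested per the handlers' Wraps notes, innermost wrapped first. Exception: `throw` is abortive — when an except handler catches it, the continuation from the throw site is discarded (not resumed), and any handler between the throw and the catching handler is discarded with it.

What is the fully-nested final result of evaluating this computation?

Step-by-step:
choose[5, 5] @ H2
  branch[0] choose=5:
    ask @ H0 ⇒ 9
    choose[2, 0, 0] @ H2
      branch[0] choose=2:
        H0 returns 12
        H1 returns 12
        H2 returns [12]
      branch[1] choose=0:
        H0 returns 14
        H1 returns 14
        H2 returns [14]
      branch[2] choose=0:
        H0 returns 14
        H1 returns 14
        H2 returns [14]
  branch[1] choose=5:
    ask @ H0 ⇒ 9
    choose[2, 0, 0] @ H2
      branch[0] choose=2:
        H0 returns 12
        H1 returns 12
        H2 returns [12]
      branch[1] choose=0:
        H0 returns 14
        H1 returns 14
        H2 returns [14]
      branch[2] choose=0:
        H0 returns 14
        H1 returns 14
        H2 returns [14]
= [12, 14, 14, 12, 14, 14]

Answer: [12, 14, 14, 12, 14, 14]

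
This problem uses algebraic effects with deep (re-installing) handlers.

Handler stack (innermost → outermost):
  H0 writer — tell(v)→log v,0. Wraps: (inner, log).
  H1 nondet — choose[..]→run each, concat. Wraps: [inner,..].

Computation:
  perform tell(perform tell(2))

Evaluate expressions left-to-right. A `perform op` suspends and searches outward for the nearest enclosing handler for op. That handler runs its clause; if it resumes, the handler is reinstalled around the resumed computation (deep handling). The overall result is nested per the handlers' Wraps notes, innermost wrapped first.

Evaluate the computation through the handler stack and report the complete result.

Answer: [(0, (2, 0))]

Working:
tell(2) @ H0 ⇒ log+=2
tell(0) @ H0 ⇒ log+=0
H0 returns (0, (2, 0))
H1 returns [(0, (2, 0))]
= [(0, (2, 0))]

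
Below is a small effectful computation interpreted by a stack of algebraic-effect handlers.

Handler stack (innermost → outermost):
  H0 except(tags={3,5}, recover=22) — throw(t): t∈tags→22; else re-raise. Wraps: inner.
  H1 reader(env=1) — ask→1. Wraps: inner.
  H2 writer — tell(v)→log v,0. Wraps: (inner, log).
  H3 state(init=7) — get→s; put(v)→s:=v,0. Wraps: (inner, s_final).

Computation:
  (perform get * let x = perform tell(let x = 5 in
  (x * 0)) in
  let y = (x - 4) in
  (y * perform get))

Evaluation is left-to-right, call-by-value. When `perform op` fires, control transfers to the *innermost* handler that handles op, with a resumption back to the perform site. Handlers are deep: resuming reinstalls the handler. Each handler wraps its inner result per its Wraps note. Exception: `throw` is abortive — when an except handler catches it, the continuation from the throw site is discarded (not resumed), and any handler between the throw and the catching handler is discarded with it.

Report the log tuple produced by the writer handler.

Step-by-step:
get @ H3 ⇒ 7
tell(0) @ H2 ⇒ log+=0
get @ H3 ⇒ 7
H0 returns -196
H1 returns -196
H2 returns (-196, (0))
H3 returns ((-196, (0)), 7)
= ((-196, (0)), 7)

Answer: (0)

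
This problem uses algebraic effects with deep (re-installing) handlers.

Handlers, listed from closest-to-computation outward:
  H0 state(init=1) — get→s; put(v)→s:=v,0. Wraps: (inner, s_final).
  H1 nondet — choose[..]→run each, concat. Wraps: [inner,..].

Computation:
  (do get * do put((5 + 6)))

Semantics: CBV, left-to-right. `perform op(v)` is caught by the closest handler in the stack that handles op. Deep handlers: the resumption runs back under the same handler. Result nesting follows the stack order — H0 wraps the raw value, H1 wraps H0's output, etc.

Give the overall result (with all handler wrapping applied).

Answer: [(0, 11)]

Step-by-step:
get @ H0 ⇒ 1
put(11) @ H0 ⇒ s:=11
H0 returns (0, 11)
H1 returns [(0, 11)]
= [(0, 11)]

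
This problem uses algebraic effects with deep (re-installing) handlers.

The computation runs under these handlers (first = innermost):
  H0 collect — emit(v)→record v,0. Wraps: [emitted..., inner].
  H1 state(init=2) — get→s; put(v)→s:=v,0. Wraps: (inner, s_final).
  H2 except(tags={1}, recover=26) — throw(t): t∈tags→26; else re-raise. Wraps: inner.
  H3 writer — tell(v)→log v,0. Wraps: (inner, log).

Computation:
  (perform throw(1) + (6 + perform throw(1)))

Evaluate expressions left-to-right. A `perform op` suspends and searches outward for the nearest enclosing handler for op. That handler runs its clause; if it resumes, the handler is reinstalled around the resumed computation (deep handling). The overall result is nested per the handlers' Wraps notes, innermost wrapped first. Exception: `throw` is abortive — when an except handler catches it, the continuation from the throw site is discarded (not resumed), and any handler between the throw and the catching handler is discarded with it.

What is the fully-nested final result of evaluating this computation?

Evaluation trace:
throw(1) @ H2 caught ⇒ 26
H3 returns (26, ())
= (26, ())

Answer: (26, ())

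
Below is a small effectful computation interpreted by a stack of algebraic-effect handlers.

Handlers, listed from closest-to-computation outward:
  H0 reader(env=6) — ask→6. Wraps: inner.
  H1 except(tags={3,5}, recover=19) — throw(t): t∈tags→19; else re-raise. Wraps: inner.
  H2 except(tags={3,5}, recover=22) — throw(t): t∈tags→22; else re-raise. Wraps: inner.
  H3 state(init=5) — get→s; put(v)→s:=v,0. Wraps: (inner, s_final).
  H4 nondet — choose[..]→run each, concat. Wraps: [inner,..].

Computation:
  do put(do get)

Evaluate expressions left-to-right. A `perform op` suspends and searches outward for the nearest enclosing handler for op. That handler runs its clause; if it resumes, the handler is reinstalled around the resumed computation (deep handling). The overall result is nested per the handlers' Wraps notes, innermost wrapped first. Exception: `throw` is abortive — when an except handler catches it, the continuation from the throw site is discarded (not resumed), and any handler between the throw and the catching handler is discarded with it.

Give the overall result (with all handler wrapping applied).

Working:
get @ H3 ⇒ 5
put(5) @ H3 ⇒ s:=5
H0 returns 0
H1 returns 0
H2 returns 0
H3 returns (0, 5)
H4 returns [(0, 5)]
= [(0, 5)]

Answer: [(0, 5)]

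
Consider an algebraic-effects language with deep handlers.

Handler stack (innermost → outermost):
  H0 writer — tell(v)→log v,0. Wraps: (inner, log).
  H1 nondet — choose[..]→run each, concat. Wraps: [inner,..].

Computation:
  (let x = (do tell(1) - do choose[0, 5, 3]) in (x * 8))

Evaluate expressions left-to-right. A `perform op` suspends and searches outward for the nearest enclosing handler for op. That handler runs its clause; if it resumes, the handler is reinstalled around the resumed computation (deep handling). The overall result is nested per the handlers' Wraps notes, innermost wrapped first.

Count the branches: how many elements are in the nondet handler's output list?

Working:
tell(1) @ H0 ⇒ log+=1
choose[0, 5, 3] @ H1
  branch[0] choose=0:
    H0 returns (0, (1))
    H1 returns [(0, (1))]
  branch[1] choose=5:
    H0 returns (-40, (1))
    H1 returns [(-40, (1))]
  branch[2] choose=3:
    H0 returns (-24, (1))
    H1 returns [(-24, (1))]
= [(0, (1)), (-40, (1)), (-24, (1))]

Answer: 3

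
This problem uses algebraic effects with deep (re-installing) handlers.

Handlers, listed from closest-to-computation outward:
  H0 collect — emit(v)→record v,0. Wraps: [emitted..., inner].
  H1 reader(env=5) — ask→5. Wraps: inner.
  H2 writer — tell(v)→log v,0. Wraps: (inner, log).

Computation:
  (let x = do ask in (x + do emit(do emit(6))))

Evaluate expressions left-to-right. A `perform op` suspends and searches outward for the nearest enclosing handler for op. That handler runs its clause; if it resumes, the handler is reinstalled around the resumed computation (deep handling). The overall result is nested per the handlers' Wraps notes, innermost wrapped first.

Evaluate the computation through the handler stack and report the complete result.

Answer: ([6, 0, 5], ())

Evaluation trace:
ask @ H1 ⇒ 5
emit(6) @ H0 ⇒ out+=6
emit(0) @ H0 ⇒ out+=0
H0 returns [6, 0, 5]
H1 returns [6, 0, 5]
H2 returns ([6, 0, 5], ())
= ([6, 0, 5], ())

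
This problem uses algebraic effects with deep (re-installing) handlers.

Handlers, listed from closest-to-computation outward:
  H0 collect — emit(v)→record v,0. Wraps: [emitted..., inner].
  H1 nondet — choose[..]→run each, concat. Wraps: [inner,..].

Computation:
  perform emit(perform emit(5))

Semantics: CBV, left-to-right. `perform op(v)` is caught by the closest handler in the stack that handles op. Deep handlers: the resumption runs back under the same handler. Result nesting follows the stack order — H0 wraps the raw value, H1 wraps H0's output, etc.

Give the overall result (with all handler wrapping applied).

Answer: [[5, 0, 0]]

Working:
emit(5) @ H0 ⇒ out+=5
emit(0) @ H0 ⇒ out+=0
H0 returns [5, 0, 0]
H1 returns [[5, 0, 0]]
= [[5, 0, 0]]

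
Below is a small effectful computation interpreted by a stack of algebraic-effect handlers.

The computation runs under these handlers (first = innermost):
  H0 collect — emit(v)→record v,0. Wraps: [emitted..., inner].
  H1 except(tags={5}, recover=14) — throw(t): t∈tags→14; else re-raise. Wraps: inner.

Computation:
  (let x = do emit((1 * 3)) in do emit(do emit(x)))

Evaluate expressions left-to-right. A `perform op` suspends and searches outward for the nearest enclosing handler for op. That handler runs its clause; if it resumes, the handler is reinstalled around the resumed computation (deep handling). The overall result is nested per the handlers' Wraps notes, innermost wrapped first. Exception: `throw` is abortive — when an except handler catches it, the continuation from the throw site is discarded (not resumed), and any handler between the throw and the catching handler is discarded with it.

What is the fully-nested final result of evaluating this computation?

Answer: [3, 0, 0, 0]

Working:
emit(3) @ H0 ⇒ out+=3
emit(0) @ H0 ⇒ out+=0
emit(0) @ H0 ⇒ out+=0
H0 returns [3, 0, 0, 0]
H1 returns [3, 0, 0, 0]
= [3, 0, 0, 0]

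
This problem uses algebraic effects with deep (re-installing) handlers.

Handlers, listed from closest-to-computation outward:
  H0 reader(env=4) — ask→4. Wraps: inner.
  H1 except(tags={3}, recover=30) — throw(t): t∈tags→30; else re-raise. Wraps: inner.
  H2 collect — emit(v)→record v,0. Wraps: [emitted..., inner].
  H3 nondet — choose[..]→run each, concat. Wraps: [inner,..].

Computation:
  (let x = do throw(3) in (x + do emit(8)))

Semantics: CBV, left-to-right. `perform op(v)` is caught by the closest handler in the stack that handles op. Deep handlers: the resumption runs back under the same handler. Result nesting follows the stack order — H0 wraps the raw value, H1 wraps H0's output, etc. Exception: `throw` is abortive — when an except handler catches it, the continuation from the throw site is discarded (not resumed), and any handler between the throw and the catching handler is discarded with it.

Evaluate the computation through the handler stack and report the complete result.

Working:
throw(3) @ H1 caught ⇒ 30
H2 returns [30]
H3 returns [[30]]
= [[30]]

Answer: [[30]]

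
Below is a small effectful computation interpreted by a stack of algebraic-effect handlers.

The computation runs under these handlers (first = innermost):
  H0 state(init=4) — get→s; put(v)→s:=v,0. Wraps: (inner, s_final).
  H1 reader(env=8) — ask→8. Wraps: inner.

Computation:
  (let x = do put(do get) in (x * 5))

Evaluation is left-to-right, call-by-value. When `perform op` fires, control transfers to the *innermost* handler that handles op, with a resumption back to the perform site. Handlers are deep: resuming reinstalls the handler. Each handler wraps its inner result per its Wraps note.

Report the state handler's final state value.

Working:
get @ H0 ⇒ 4
put(4) @ H0 ⇒ s:=4
H0 returns (0, 4)
H1 returns (0, 4)
= (0, 4)

Answer: 4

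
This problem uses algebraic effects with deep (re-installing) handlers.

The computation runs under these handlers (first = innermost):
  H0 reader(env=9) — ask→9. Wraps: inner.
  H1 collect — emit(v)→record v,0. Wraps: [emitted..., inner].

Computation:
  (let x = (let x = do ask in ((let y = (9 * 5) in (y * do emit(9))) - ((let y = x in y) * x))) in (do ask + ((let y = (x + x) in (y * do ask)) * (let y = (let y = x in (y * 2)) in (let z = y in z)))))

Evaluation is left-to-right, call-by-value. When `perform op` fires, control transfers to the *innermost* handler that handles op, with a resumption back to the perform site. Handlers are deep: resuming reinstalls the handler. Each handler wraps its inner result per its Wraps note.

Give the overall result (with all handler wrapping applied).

Answer: [9, 236205]

Working:
ask @ H0 ⇒ 9
emit(9) @ H1 ⇒ out+=9
ask @ H0 ⇒ 9
ask @ H0 ⇒ 9
H0 returns 236205
H1 returns [9, 236205]
= [9, 236205]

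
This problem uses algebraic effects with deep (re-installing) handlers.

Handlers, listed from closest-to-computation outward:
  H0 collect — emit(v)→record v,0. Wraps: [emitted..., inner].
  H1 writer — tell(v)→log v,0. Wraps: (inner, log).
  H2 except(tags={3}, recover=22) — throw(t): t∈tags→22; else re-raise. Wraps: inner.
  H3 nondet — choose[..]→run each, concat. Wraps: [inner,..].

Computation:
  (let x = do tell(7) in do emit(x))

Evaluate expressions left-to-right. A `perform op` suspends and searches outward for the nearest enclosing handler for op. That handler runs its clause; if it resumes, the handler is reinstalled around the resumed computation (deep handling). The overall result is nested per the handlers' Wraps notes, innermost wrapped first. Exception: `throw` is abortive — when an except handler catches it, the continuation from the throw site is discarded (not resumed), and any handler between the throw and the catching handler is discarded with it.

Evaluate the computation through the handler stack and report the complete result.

Step-by-step:
tell(7) @ H1 ⇒ log+=7
emit(0) @ H0 ⇒ out+=0
H0 returns [0, 0]
H1 returns ([0, 0], (7))
H2 returns ([0, 0], (7))
H3 returns [([0, 0], (7))]
= [([0, 0], (7))]

Answer: [([0, 0], (7))]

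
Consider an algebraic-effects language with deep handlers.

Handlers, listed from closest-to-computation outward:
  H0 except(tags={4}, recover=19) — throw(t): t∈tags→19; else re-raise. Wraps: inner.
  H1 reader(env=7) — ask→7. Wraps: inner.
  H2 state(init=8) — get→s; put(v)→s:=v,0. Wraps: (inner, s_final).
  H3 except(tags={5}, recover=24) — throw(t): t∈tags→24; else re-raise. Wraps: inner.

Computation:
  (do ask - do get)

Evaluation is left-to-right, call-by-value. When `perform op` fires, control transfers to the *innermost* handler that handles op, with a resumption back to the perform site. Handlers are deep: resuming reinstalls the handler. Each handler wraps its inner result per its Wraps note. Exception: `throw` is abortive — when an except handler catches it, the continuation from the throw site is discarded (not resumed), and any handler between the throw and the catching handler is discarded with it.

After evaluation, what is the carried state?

Evaluation trace:
ask @ H1 ⇒ 7
get @ H2 ⇒ 8
H0 returns -1
H1 returns -1
H2 returns (-1, 8)
H3 returns (-1, 8)
= (-1, 8)

Answer: 8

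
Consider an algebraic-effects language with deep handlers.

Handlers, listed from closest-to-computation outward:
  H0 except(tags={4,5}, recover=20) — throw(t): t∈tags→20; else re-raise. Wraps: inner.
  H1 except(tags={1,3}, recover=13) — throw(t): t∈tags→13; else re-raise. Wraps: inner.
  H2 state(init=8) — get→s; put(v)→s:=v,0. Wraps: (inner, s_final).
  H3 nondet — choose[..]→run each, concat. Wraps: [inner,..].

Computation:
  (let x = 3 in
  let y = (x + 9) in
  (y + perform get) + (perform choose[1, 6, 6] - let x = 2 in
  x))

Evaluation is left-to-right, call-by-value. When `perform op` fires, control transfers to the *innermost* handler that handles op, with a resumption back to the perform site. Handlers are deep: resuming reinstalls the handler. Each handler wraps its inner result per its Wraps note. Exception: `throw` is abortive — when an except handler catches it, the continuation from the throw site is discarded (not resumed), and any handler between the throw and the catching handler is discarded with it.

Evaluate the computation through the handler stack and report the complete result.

Evaluation trace:
get @ H2 ⇒ 8
choose[1, 6, 6] @ H3
  branch[0] choose=1:
    H0 returns 19
    H1 returns 19
    H2 returns (19, 8)
    H3 returns [(19, 8)]
  branch[1] choose=6:
    H0 returns 24
    H1 returns 24
    H2 returns (24, 8)
    H3 returns [(24, 8)]
  branch[2] choose=6:
    H0 returns 24
    H1 returns 24
    H2 returns (24, 8)
    H3 returns [(24, 8)]
= [(19, 8), (24, 8), (24, 8)]

Answer: [(19, 8), (24, 8), (24, 8)]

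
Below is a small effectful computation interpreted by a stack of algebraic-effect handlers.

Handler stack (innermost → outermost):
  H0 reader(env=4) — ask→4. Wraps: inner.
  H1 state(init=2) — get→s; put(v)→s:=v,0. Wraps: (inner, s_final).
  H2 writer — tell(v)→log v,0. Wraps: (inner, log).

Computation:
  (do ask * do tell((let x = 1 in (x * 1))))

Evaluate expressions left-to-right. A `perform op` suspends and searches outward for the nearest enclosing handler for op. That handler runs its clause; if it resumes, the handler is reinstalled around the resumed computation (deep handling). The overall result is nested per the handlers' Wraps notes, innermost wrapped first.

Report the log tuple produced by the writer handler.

Working:
ask @ H0 ⇒ 4
tell(1) @ H2 ⇒ log+=1
H0 returns 0
H1 returns (0, 2)
H2 returns ((0, 2), (1))
= ((0, 2), (1))

Answer: (1)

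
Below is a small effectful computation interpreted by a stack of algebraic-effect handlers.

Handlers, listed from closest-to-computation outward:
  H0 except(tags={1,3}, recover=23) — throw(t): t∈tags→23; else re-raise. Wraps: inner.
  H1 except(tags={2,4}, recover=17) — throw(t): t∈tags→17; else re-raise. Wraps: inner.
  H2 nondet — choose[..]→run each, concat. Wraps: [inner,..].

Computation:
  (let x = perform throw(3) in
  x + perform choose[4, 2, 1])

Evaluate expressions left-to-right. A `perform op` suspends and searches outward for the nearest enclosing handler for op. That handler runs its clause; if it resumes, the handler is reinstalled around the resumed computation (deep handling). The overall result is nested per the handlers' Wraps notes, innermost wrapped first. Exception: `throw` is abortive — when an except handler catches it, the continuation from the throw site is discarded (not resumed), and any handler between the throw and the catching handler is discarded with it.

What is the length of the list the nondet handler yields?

Step-by-step:
throw(3) @ H0 caught ⇒ 23
H1 returns 23
H2 returns [23]
= [23]

Answer: 1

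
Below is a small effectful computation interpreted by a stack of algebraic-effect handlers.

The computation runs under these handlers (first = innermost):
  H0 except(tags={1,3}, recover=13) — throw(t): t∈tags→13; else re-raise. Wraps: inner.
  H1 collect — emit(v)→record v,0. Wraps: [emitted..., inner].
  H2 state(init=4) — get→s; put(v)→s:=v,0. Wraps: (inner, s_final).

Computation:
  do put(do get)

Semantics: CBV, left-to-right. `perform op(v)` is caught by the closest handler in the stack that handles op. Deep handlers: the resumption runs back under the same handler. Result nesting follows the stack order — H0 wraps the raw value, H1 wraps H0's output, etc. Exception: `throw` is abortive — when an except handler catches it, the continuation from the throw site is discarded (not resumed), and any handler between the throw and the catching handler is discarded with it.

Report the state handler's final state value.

Answer: 4

Evaluation trace:
get @ H2 ⇒ 4
put(4) @ H2 ⇒ s:=4
H0 returns 0
H1 returns [0]
H2 returns ([0], 4)
= ([0], 4)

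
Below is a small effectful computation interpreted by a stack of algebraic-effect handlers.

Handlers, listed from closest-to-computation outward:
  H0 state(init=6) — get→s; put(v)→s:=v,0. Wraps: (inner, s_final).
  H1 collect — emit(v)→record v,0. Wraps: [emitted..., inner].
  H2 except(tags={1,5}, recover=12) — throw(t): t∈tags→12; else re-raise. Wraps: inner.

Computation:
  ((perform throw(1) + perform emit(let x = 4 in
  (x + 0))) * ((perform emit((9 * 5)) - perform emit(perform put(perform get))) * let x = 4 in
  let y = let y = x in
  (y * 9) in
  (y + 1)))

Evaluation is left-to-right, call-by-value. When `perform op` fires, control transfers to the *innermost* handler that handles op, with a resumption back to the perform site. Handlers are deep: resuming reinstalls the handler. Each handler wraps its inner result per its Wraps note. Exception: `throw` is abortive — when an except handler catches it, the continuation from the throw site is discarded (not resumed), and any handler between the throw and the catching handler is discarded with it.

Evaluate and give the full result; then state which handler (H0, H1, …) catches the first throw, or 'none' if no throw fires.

Step-by-step:
throw(1) @ H2 caught ⇒ 12
= 12

Answer: 12 ; first throw caught by: H2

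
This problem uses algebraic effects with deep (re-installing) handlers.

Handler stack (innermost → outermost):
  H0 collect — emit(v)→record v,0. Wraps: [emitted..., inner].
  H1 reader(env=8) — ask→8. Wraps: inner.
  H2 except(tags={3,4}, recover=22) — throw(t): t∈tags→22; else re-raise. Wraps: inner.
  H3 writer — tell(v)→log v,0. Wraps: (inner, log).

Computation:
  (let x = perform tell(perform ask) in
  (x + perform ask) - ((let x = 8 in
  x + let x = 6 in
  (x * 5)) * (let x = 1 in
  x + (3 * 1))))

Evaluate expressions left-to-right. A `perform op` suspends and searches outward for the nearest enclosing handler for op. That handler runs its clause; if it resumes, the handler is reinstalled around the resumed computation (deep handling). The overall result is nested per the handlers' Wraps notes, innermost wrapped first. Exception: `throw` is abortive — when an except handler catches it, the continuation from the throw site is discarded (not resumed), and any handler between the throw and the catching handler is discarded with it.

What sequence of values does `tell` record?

Step-by-step:
ask @ H1 ⇒ 8
tell(8) @ H3 ⇒ log+=8
ask @ H1 ⇒ 8
H0 returns [-144]
H1 returns [-144]
H2 returns [-144]
H3 returns ([-144], (8))
= ([-144], (8))

Answer: (8)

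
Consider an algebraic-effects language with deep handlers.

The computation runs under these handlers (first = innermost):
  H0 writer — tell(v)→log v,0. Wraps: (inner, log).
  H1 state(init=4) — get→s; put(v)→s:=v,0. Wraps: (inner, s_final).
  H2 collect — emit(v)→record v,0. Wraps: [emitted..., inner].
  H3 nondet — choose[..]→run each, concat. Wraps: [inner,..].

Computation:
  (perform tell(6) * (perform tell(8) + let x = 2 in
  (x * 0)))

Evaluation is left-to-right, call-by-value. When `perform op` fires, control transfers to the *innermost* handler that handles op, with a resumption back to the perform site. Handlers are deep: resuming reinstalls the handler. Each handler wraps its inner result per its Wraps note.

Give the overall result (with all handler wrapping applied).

Working:
tell(6) @ H0 ⇒ log+=6
tell(8) @ H0 ⇒ log+=8
H0 returns (0, (6, 8))
H1 returns ((0, (6, 8)), 4)
H2 returns [((0, (6, 8)), 4)]
H3 returns [[((0, (6, 8)), 4)]]
= [[((0, (6, 8)), 4)]]

Answer: [[((0, (6, 8)), 4)]]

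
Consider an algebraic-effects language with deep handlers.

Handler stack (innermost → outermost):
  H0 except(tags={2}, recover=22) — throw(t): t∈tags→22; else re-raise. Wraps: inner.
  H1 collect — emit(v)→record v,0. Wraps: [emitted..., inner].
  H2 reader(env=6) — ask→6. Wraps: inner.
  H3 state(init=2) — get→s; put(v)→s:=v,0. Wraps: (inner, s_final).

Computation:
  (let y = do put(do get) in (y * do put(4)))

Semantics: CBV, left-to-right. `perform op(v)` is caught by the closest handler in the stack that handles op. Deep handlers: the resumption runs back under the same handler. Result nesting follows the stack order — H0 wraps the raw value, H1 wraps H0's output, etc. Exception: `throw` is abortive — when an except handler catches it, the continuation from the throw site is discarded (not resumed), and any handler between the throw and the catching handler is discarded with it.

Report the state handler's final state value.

Working:
get @ H3 ⇒ 2
put(2) @ H3 ⇒ s:=2
put(4) @ H3 ⇒ s:=4
H0 returns 0
H1 returns [0]
H2 returns [0]
H3 returns ([0], 4)
= ([0], 4)

Answer: 4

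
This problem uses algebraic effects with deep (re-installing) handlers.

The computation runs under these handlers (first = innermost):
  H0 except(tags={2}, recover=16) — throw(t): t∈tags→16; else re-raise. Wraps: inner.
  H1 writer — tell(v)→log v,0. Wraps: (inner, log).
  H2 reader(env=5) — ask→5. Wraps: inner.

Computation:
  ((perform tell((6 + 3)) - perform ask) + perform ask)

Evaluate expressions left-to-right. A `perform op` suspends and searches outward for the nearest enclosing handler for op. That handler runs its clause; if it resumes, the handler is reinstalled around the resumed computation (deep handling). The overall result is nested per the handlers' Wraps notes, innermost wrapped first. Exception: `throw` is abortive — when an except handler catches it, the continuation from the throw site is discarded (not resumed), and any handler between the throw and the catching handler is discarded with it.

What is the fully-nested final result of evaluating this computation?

Evaluation trace:
tell(9) @ H1 ⇒ log+=9
ask @ H2 ⇒ 5
ask @ H2 ⇒ 5
H0 returns 0
H1 returns (0, (9))
H2 returns (0, (9))
= (0, (9))

Answer: (0, (9))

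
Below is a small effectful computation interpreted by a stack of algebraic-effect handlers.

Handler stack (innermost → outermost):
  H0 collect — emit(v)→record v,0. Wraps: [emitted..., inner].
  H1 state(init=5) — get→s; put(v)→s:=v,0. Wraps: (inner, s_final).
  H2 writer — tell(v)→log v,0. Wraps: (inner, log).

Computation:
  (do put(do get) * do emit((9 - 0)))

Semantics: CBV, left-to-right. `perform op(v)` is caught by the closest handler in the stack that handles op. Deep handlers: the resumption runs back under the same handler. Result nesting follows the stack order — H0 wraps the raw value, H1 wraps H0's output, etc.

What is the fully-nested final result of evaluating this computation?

Answer: (([9, 0], 5), ())

Working:
get @ H1 ⇒ 5
put(5) @ H1 ⇒ s:=5
emit(9) @ H0 ⇒ out+=9
H0 returns [9, 0]
H1 returns ([9, 0], 5)
H2 returns (([9, 0], 5), ())
= (([9, 0], 5), ())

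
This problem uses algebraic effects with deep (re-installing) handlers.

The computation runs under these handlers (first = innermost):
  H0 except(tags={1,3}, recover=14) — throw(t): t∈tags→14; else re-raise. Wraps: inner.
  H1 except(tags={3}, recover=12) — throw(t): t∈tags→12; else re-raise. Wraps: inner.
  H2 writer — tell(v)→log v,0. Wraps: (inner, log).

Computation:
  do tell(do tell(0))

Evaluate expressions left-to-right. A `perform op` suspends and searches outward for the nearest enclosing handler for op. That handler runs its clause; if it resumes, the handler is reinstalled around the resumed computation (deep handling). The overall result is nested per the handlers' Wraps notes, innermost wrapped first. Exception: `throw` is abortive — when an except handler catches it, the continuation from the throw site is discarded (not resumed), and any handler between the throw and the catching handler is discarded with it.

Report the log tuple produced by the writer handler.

Answer: (0, 0)

Step-by-step:
tell(0) @ H2 ⇒ log+=0
tell(0) @ H2 ⇒ log+=0
H0 returns 0
H1 returns 0
H2 returns (0, (0, 0))
= (0, (0, 0))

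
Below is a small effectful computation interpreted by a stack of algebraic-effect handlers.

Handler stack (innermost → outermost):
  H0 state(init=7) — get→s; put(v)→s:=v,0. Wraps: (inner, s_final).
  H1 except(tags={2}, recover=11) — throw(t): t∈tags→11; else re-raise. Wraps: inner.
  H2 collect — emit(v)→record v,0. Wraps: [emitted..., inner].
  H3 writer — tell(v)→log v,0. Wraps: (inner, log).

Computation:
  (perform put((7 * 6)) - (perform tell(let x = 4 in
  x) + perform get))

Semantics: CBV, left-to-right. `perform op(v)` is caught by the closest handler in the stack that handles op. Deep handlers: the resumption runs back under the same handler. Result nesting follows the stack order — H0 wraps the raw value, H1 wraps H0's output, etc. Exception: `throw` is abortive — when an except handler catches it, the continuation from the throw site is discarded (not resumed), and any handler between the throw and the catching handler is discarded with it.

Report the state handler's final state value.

Working:
put(42) @ H0 ⇒ s:=42
tell(4) @ H3 ⇒ log+=4
get @ H0 ⇒ 42
H0 returns (-42, 42)
H1 returns (-42, 42)
H2 returns [(-42, 42)]
H3 returns ([(-42, 42)], (4))
= ([(-42, 42)], (4))

Answer: 42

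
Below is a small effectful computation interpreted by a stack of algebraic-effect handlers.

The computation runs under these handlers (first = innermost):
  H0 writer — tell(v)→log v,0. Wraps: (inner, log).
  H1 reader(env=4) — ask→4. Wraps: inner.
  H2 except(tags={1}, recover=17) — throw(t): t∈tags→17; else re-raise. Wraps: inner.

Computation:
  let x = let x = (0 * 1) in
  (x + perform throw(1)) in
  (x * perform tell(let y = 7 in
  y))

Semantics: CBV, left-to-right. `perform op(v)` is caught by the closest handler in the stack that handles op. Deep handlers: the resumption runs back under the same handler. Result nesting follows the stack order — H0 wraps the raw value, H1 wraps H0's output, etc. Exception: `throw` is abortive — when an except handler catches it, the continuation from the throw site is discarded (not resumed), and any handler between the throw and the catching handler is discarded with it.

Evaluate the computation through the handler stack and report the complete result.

Answer: 17

Evaluation trace:
throw(1) @ H2 caught ⇒ 17
= 17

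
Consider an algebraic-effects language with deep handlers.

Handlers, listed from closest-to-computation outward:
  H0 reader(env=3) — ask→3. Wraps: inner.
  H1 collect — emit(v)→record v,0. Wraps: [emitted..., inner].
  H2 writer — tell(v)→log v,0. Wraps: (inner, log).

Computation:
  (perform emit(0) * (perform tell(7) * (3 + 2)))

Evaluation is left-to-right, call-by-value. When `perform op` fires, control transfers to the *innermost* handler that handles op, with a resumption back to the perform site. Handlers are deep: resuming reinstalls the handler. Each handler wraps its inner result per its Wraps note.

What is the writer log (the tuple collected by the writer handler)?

Working:
emit(0) @ H1 ⇒ out+=0
tell(7) @ H2 ⇒ log+=7
H0 returns 0
H1 returns [0, 0]
H2 returns ([0, 0], (7))
= ([0, 0], (7))

Answer: (7)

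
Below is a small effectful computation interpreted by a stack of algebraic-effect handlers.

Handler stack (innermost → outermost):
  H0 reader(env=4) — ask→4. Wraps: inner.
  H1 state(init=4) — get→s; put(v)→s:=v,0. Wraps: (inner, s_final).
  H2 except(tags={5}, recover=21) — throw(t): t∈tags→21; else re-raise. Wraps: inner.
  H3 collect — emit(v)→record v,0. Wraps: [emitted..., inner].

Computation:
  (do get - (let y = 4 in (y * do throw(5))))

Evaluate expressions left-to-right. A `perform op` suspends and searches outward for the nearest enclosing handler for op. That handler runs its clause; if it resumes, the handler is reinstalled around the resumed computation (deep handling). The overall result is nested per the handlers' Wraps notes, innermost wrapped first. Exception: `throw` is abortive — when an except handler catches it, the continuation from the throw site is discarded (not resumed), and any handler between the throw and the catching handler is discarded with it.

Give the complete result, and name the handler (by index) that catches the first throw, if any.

Answer: [21] ; first throw caught by: H2

Evaluation trace:
get @ H1 ⇒ 4
throw(5) @ H2 caught ⇒ 21
H3 returns [21]
= [21]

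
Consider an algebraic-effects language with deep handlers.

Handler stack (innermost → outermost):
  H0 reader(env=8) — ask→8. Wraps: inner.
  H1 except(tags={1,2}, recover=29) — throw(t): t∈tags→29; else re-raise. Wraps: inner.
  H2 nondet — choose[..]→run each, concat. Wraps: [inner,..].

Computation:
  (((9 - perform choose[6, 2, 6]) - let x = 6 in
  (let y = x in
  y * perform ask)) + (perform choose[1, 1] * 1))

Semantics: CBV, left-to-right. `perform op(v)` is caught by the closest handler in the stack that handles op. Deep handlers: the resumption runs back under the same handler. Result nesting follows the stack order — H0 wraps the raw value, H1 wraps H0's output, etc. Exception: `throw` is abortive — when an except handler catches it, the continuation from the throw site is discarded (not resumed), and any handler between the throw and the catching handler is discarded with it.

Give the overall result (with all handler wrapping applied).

Evaluation trace:
choose[6, 2, 6] @ H2
  branch[0] choose=6:
    ask @ H0 ⇒ 8
    choose[1, 1] @ H2
      branch[0] choose=1:
        H0 returns -44
        H1 returns -44
        H2 returns [-44]
      branch[1] choose=1:
        H0 returns -44
        H1 returns -44
        H2 returns [-44]
  branch[1] choose=2:
    ask @ H0 ⇒ 8
    choose[1, 1] @ H2
      branch[0] choose=1:
        H0 returns -40
        H1 returns -40
        H2 returns [-40]
      branch[1] choose=1:
        H0 returns -40
        H1 returns -40
        H2 returns [-40]
  branch[2] choose=6:
    ask @ H0 ⇒ 8
    choose[1, 1] @ H2
      branch[0] choose=1:
        H0 returns -44
        H1 returns -44
        H2 returns [-44]
      branch[1] choose=1:
        H0 returns -44
        H1 returns -44
        H2 returns [-44]
= [-44, -44, -40, -40, -44, -44]

Answer: [-44, -44, -40, -40, -44, -44]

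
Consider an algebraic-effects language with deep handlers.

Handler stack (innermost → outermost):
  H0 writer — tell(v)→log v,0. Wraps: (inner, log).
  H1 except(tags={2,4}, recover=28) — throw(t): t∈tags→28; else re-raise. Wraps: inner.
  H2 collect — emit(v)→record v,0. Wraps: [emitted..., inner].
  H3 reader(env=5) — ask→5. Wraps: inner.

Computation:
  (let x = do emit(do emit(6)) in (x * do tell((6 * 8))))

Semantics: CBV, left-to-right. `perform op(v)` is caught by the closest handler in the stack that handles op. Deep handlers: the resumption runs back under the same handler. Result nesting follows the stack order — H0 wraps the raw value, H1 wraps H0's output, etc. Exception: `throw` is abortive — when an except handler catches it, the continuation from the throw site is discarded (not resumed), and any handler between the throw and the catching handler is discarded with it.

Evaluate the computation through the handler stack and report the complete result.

Working:
emit(6) @ H2 ⇒ out+=6
emit(0) @ H2 ⇒ out+=0
tell(48) @ H0 ⇒ log+=48
H0 returns (0, (48))
H1 returns (0, (48))
H2 returns [6, 0, (0, (48))]
H3 returns [6, 0, (0, (48))]
= [6, 0, (0, (48))]

Answer: [6, 0, (0, (48))]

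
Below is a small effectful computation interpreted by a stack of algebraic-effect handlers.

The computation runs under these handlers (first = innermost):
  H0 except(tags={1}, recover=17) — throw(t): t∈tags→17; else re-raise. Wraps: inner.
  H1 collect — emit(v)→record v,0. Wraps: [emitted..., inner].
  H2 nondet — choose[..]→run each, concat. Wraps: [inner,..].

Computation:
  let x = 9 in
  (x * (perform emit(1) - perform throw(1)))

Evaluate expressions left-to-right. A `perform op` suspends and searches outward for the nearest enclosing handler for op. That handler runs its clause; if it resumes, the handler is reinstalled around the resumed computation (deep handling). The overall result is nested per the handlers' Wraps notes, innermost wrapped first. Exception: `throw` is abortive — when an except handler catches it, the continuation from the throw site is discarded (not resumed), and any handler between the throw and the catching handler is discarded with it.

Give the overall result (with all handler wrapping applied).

Evaluation trace:
emit(1) @ H1 ⇒ out+=1
throw(1) @ H0 caught ⇒ 17
H1 returns [1, 17]
H2 returns [[1, 17]]
= [[1, 17]]

Answer: [[1, 17]]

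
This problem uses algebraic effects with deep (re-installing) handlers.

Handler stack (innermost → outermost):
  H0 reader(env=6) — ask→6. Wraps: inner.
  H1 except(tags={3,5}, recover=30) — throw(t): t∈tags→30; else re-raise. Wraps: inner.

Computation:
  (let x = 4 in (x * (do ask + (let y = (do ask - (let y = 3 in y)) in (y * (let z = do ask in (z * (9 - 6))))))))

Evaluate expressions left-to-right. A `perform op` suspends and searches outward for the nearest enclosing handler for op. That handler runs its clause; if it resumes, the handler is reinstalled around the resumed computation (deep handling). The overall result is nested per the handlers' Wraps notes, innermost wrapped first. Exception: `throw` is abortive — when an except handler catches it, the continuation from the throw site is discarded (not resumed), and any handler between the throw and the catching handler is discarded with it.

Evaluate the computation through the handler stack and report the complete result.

Answer: 240

Step-by-step:
ask @ H0 ⇒ 6
ask @ H0 ⇒ 6
ask @ H0 ⇒ 6
H0 returns 240
H1 returns 240
= 240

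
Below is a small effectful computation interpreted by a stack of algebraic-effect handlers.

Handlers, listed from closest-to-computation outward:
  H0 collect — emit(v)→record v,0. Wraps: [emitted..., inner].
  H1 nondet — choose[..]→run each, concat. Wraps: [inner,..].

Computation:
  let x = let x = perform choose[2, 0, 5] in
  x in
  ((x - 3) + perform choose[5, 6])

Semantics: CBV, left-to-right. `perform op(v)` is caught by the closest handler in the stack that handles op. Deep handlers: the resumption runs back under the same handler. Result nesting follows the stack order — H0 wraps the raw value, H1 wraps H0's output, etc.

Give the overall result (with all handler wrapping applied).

Step-by-step:
choose[2, 0, 5] @ H1
  branch[0] choose=2:
    choose[5, 6] @ H1
      branch[0] choose=5:
        H0 returns [4]
        H1 returns [[4]]
      branch[1] choose=6:
        H0 returns [5]
        H1 returns [[5]]
  branch[1] choose=0:
    choose[5, 6] @ H1
      branch[0] choose=5:
        H0 returns [2]
        H1 returns [[2]]
      branch[1] choose=6:
        H0 returns [3]
        H1 returns [[3]]
  branch[2] choose=5:
    choose[5, 6] @ H1
      branch[0] choose=5:
        H0 returns [7]
        H1 returns [[7]]
      branch[1] choose=6:
        H0 returns [8]
        H1 returns [[8]]
= [[4], [5], [2], [3], [7], [8]]

Answer: [[4], [5], [2], [3], [7], [8]]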